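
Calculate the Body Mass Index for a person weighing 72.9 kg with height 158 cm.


BMI = weight / height^2
height = 158 cm = 1.58 m
BMI = 72.9 / 1.58^2
BMI = 29.2 kg/m^2


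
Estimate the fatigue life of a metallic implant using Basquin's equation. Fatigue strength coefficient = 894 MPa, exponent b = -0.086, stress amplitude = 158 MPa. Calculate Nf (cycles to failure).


sigma_a = sigma_f' * (2Nf)^b
2Nf = (sigma_a/sigma_f')^(1/b)
2Nf = (158/894)^(1/-0.086)
2Nf = 5.6506453e+08
Nf = 2.8253e+08


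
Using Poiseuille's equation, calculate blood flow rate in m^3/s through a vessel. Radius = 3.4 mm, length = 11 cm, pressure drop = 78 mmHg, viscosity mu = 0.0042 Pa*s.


Q = pi*r^4*dP / (8*mu*L)
r = 0.0034 m, L = 0.11 m
dP = 78 mmHg = 10399.116 Pa
Q = 0.001181 m^3/s


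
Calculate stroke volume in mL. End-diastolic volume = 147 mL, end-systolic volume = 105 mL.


SV = EDV - ESV
SV = 147 - 105
SV = 42 mL


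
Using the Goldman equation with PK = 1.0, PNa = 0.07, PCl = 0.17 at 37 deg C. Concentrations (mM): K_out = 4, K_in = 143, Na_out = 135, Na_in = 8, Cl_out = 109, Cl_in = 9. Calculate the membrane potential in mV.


Vm = (RT/F)*ln((PK*Ko + PNa*Nao + PCl*Cli)/(PK*Ki + PNa*Nai + PCl*Clo))
Numer = 14.98, Denom = 162.09
Vm = -63.64 mV


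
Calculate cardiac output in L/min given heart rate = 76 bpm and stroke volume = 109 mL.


CO = HR * SV
CO = 76 * 109 / 1000
CO = 8.284 L/min


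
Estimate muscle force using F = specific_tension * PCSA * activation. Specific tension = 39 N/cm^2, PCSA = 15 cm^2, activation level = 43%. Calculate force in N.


F = sigma * PCSA * activation
F = 39 * 15 * 0.43
F = 251.5 N


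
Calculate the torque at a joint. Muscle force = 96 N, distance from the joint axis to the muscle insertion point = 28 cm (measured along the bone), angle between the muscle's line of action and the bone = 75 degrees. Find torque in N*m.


Torque = F * d * sin(theta)   (moment arm = d*sin(theta))
d = 28 cm = 0.28 m
Torque = 96 * 0.28 * sin(75)
Torque = 25.96 N*m


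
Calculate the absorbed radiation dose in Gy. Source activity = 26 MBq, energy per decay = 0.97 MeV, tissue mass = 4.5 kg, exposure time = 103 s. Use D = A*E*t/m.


A = 26 MBq = 2.6000e+07 Bq
E = 0.97 MeV = 1.55394e-13 J
D = A*E*t/m = 2.6000e+07*1.55394e-13*103/4.5
D = 9.2477e-05 Gy


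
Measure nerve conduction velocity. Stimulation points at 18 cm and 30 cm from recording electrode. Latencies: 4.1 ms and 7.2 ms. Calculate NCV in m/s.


Distance = (30 - 18) / 100 = 0.12 m
dt = (7.2 - 4.1) / 1000 = 0.0031 s
NCV = dist / dt = 38.71 m/s


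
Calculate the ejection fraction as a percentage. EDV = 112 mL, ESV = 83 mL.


SV = EDV - ESV = 112 - 83 = 29 mL
EF = SV/EDV * 100 = 29/112 * 100
EF = 25.89%


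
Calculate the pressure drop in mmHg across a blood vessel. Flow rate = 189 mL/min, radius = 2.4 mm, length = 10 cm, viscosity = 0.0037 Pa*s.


dP = 8*mu*L*Q / (pi*r^4)
Q = 189 mL/min = 3.15e-06 m^3/s
dP = 89.4556 Pa = 89.4556 / 133.322 mmHg = 0.671 mmHg


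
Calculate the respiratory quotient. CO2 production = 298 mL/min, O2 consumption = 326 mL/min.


RQ = VCO2 / VO2
RQ = 298 / 326
RQ = 0.9141


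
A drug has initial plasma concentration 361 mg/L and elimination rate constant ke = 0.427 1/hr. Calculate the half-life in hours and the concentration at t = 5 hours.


t_half = ln(2) / ke = 0.693147 / 0.427 = 1.623 hr
C(t) = C0 * exp(-ke*t) = 361 * exp(-0.427*5)
C(5) = 42.69 mg/L


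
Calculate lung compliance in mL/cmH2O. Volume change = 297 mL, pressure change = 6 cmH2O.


C = dV / dP
C = 297 / 6
C = 49.5 mL/cmH2O


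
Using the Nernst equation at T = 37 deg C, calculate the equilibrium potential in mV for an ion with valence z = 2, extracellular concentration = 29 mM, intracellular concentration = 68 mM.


E = (RT/(zF)) * ln(C_out/C_in)
T = 37 + 273.15 = 310.15 K
E = (8.314 * 310.15 / (2 * 96485)) * ln(29/68)
E = -11.39 mV


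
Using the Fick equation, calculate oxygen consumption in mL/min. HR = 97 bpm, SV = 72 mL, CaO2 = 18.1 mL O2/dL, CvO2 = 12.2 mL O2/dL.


CO = HR*SV = 97*72/1000 = 6.984 L/min
a-v O2 diff = 18.1 - 12.2 = 5.9 mL/dL
VO2 = CO * (CaO2-CvO2) * 10 dL/L
VO2 = 6.984 * 5.9 * 10
VO2 = 412.1 mL/min


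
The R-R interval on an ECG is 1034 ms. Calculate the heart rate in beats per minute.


HR = 60 / RR_interval(s)
RR = 1034 ms = 1.034 s
HR = 60 / 1.034 = 58.03 bpm


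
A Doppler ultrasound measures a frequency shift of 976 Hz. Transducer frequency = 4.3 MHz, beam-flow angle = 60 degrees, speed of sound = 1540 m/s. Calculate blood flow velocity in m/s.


v = fd * c / (2 * f0 * cos(theta))
v = 976 * 1540 / (2 * 4.3000e+06 * cos(60))
v = 0.3495 m/s


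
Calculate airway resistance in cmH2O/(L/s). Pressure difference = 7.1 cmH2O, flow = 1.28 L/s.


R = dP / flow
R = 7.1 / 1.28
R = 5.547 cmH2O/(L/s)


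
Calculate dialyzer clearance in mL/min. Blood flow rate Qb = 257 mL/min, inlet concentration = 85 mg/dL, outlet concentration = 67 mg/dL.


K = Qb * (Cb_in - Cb_out) / Cb_in
K = 257 * (85 - 67) / 85
K = 54.42 mL/min


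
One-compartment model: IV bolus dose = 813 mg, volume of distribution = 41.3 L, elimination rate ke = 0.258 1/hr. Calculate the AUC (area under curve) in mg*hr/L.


C0 = Dose/Vd = 813/41.3 = 19.6852 mg/L
AUC = C0/ke = 19.6852/0.258
AUC = 76.3 mg*hr/L


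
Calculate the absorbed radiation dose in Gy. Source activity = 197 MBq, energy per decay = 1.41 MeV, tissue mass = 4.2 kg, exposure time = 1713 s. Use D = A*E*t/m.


A = 197 MBq = 1.9700e+08 Bq
E = 1.41 MeV = 2.25882e-13 J
D = A*E*t/m = 1.9700e+08*2.25882e-13*1713/4.2
D = 0.01815 Gy


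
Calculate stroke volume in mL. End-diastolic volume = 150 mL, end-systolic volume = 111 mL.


SV = EDV - ESV
SV = 150 - 111
SV = 39 mL


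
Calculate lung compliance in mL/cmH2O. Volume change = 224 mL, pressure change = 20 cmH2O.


C = dV / dP
C = 224 / 20
C = 11.2 mL/cmH2O


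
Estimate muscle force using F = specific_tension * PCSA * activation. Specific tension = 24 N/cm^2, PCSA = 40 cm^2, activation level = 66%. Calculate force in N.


F = sigma * PCSA * activation
F = 24 * 40 * 0.66
F = 633.6 N


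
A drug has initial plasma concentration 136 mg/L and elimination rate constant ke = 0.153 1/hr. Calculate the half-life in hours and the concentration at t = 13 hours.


t_half = ln(2) / ke = 0.693147 / 0.153 = 4.53 hr
C(t) = C0 * exp(-ke*t) = 136 * exp(-0.153*13)
C(13) = 18.61 mg/L


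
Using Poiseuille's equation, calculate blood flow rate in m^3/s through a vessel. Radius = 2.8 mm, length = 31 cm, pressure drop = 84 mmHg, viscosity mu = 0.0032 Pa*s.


Q = pi*r^4*dP / (8*mu*L)
r = 0.0028 m, L = 0.31 m
dP = 84 mmHg = 11199.048 Pa
Q = 2.7250e-04 m^3/s


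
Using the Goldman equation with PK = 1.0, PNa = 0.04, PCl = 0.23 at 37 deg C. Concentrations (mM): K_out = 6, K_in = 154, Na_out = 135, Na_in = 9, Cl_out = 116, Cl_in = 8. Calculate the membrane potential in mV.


Vm = (RT/F)*ln((PK*Ko + PNa*Nao + PCl*Cli)/(PK*Ki + PNa*Nai + PCl*Clo))
Numer = 13.24, Denom = 181.04
Vm = -69.9 mV


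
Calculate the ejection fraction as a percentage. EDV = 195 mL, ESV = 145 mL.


SV = EDV - ESV = 195 - 145 = 50 mL
EF = SV/EDV * 100 = 50/195 * 100
EF = 25.64%


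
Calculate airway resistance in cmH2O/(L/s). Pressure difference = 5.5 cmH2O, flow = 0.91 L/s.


R = dP / flow
R = 5.5 / 0.91
R = 6.044 cmH2O/(L/s)


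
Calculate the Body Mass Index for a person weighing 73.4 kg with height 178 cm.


BMI = weight / height^2
height = 178 cm = 1.78 m
BMI = 73.4 / 1.78^2
BMI = 23.17 kg/m^2


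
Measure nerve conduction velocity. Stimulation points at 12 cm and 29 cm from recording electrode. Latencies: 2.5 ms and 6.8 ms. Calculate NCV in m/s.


Distance = (29 - 12) / 100 = 0.17 m
dt = (6.8 - 2.5) / 1000 = 0.0043 s
NCV = dist / dt = 39.53 m/s


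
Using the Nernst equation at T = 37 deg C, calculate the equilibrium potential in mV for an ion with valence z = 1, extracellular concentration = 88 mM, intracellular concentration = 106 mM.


E = (RT/(zF)) * ln(C_out/C_in)
T = 37 + 273.15 = 310.15 K
E = (8.314 * 310.15 / (1 * 96485)) * ln(88/106)
E = -4.974 mV


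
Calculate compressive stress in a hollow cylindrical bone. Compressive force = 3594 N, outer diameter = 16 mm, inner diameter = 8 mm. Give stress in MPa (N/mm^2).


A = pi*(r_o^2 - r_i^2)
r_o = 8 mm, r_i = 4 mm
A = 150.796 mm^2
sigma = F/A = 3594 / 150.796
sigma = 23.83 MPa


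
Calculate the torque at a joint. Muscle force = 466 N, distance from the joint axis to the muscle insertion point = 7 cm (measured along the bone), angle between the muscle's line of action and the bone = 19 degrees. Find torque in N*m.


Torque = F * d * sin(theta)   (moment arm = d*sin(theta))
d = 7 cm = 0.07 m
Torque = 466 * 0.07 * sin(19)
Torque = 10.62 N*m


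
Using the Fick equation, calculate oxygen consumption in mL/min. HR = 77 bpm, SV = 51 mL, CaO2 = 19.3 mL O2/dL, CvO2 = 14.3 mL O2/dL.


CO = HR*SV = 77*51/1000 = 3.927 L/min
a-v O2 diff = 19.3 - 14.3 = 5 mL/dL
VO2 = CO * (CaO2-CvO2) * 10 dL/L
VO2 = 3.927 * 5 * 10
VO2 = 196.4 mL/min


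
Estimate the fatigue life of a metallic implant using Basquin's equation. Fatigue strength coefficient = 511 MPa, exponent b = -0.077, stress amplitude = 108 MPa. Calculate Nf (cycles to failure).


sigma_a = sigma_f' * (2Nf)^b
2Nf = (sigma_a/sigma_f')^(1/b)
2Nf = (108/511)^(1/-0.077)
2Nf = 5.837094e+08
Nf = 2.9185e+08


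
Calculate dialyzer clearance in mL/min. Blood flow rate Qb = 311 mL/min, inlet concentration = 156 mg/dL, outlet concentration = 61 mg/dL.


K = Qb * (Cb_in - Cb_out) / Cb_in
K = 311 * (156 - 61) / 156
K = 189.4 mL/min


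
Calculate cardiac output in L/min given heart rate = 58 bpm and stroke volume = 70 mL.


CO = HR * SV
CO = 58 * 70 / 1000
CO = 4.06 L/min


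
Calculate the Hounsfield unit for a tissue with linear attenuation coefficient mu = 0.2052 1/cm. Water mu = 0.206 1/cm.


HU = ((mu_tissue - mu_water) / mu_water) * 1000
HU = ((0.2052 - 0.206) / 0.206) * 1000
HU = -3.883


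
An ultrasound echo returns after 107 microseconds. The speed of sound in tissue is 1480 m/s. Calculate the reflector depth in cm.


depth = c * t / 2
t = 107 us = 1.0700e-04 s
depth = 1480 * 1.0700e-04 / 2
depth = 0.07918 m = 7.918 cm


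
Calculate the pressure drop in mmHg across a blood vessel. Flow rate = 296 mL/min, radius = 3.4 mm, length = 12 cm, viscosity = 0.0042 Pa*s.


dP = 8*mu*L*Q / (pi*r^4)
Q = 296 mL/min = 4.93333e-06 m^3/s
dP = 47.38 Pa = 47.38 / 133.322 mmHg = 0.3554 mmHg


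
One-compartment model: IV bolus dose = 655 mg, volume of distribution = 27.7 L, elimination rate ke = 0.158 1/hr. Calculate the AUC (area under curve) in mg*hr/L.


C0 = Dose/Vd = 655/27.7 = 23.6462 mg/L
AUC = C0/ke = 23.6462/0.158
AUC = 149.7 mg*hr/L


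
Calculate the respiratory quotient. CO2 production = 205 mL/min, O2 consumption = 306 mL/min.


RQ = VCO2 / VO2
RQ = 205 / 306
RQ = 0.6699


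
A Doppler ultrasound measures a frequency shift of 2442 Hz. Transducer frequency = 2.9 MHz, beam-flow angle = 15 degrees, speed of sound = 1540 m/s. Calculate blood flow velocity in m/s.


v = fd * c / (2 * f0 * cos(theta))
v = 2442 * 1540 / (2 * 2.9000e+06 * cos(15))
v = 0.6713 m/s


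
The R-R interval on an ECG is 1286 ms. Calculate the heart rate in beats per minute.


HR = 60 / RR_interval(s)
RR = 1286 ms = 1.286 s
HR = 60 / 1.286 = 46.66 bpm


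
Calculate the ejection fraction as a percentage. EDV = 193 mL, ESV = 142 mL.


SV = EDV - ESV = 193 - 142 = 51 mL
EF = SV/EDV * 100 = 51/193 * 100
EF = 26.42%


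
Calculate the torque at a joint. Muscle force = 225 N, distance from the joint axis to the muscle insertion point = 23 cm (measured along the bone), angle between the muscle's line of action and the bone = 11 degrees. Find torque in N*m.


Torque = F * d * sin(theta)   (moment arm = d*sin(theta))
d = 23 cm = 0.23 m
Torque = 225 * 0.23 * sin(11)
Torque = 9.874 N*m


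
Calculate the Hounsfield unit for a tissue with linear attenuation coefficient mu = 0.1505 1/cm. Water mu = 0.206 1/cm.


HU = ((mu_tissue - mu_water) / mu_water) * 1000
HU = ((0.1505 - 0.206) / 0.206) * 1000
HU = -269.4


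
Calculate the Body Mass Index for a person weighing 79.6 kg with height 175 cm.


BMI = weight / height^2
height = 175 cm = 1.75 m
BMI = 79.6 / 1.75^2
BMI = 25.99 kg/m^2


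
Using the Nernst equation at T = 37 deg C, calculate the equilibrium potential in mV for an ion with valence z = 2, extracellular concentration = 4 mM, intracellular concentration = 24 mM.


E = (RT/(zF)) * ln(C_out/C_in)
T = 37 + 273.15 = 310.15 K
E = (8.314 * 310.15 / (2 * 96485)) * ln(4/24)
E = -23.94 mV


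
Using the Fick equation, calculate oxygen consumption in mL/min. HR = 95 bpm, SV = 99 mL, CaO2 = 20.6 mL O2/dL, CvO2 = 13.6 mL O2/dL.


CO = HR*SV = 95*99/1000 = 9.405 L/min
a-v O2 diff = 20.6 - 13.6 = 7 mL/dL
VO2 = CO * (CaO2-CvO2) * 10 dL/L
VO2 = 9.405 * 7 * 10
VO2 = 658.4 mL/min


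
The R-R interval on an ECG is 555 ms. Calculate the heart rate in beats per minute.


HR = 60 / RR_interval(s)
RR = 555 ms = 0.555 s
HR = 60 / 0.555 = 108.1 bpm


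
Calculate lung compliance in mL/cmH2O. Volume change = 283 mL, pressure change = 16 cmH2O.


C = dV / dP
C = 283 / 16
C = 17.69 mL/cmH2O


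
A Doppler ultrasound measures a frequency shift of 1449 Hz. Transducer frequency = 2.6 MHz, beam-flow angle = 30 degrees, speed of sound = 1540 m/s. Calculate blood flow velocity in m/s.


v = fd * c / (2 * f0 * cos(theta))
v = 1449 * 1540 / (2 * 2.6000e+06 * cos(30))
v = 0.4955 m/s


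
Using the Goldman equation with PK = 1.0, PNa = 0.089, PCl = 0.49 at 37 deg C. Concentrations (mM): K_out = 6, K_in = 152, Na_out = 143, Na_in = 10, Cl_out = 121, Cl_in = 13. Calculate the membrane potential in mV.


Vm = (RT/F)*ln((PK*Ko + PNa*Nao + PCl*Cli)/(PK*Ki + PNa*Nai + PCl*Clo))
Numer = 25.097, Denom = 212.18
Vm = -57.05 mV


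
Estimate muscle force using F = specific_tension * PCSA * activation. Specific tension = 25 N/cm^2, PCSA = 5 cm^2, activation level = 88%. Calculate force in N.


F = sigma * PCSA * activation
F = 25 * 5 * 0.88
F = 110 N


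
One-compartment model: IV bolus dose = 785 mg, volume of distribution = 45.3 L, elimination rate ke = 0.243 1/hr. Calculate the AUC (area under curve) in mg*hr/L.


C0 = Dose/Vd = 785/45.3 = 17.3289 mg/L
AUC = C0/ke = 17.3289/0.243
AUC = 71.31 mg*hr/L


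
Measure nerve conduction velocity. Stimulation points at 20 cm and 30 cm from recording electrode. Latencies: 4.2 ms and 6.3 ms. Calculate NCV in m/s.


Distance = (30 - 20) / 100 = 0.1 m
dt = (6.3 - 4.2) / 1000 = 0.0021 s
NCV = dist / dt = 47.62 m/s


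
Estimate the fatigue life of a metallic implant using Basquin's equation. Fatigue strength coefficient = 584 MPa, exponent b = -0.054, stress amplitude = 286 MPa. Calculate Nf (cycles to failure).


sigma_a = sigma_f' * (2Nf)^b
2Nf = (sigma_a/sigma_f')^(1/b)
2Nf = (286/584)^(1/-0.054)
2Nf = 551578.93
Nf = 2.758e+05


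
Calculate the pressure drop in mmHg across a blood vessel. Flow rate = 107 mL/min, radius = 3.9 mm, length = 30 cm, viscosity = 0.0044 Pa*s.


dP = 8*mu*L*Q / (pi*r^4)
Q = 107 mL/min = 1.78333e-06 m^3/s
dP = 25.9112 Pa = 25.9112 / 133.322 mmHg = 0.1944 mmHg


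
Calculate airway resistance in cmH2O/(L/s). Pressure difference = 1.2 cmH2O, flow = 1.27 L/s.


R = dP / flow
R = 1.2 / 1.27
R = 0.9449 cmH2O/(L/s)


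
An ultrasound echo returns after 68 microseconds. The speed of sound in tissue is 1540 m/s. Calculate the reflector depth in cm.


depth = c * t / 2
t = 68 us = 6.8000e-05 s
depth = 1540 * 6.8000e-05 / 2
depth = 0.05236 m = 5.236 cm


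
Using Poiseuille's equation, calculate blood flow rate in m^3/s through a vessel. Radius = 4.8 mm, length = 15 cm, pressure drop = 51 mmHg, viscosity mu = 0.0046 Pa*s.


Q = pi*r^4*dP / (8*mu*L)
r = 0.0048 m, L = 0.15 m
dP = 51 mmHg = 6799.422 Pa
Q = 0.002054 m^3/s


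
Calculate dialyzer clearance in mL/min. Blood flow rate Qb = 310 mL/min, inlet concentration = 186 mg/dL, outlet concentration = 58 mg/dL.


K = Qb * (Cb_in - Cb_out) / Cb_in
K = 310 * (186 - 58) / 186
K = 213.3 mL/min


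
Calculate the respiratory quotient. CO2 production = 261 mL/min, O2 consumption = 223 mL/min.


RQ = VCO2 / VO2
RQ = 261 / 223
RQ = 1.17


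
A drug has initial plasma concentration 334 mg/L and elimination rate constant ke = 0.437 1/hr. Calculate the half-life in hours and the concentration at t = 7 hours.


t_half = ln(2) / ke = 0.693147 / 0.437 = 1.586 hr
C(t) = C0 * exp(-ke*t) = 334 * exp(-0.437*7)
C(7) = 15.68 mg/L


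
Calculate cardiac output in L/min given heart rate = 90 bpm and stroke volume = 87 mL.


CO = HR * SV
CO = 90 * 87 / 1000
CO = 7.83 L/min


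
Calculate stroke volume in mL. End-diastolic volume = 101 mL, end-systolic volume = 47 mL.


SV = EDV - ESV
SV = 101 - 47
SV = 54 mL


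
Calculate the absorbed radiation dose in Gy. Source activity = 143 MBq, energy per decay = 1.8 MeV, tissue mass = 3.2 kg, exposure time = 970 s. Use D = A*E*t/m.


A = 143 MBq = 1.4300e+08 Bq
E = 1.8 MeV = 2.8836e-13 J
D = A*E*t/m = 1.4300e+08*2.8836e-13*970/3.2
D = 0.0125 Gy


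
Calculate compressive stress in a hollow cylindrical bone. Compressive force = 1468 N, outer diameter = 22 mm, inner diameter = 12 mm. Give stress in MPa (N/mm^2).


A = pi*(r_o^2 - r_i^2)
r_o = 11 mm, r_i = 6 mm
A = 267.035 mm^2
sigma = F/A = 1468 / 267.035
sigma = 5.497 MPa


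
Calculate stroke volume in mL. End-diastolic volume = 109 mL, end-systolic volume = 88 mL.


SV = EDV - ESV
SV = 109 - 88
SV = 21 mL


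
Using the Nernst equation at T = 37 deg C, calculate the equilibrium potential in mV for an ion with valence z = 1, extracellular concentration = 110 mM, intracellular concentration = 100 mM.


E = (RT/(zF)) * ln(C_out/C_in)
T = 37 + 273.15 = 310.15 K
E = (8.314 * 310.15 / (1 * 96485)) * ln(110/100)
E = 2.547 mV


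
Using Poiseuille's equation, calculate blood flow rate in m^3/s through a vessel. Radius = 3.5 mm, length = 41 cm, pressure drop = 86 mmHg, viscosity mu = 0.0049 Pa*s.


Q = pi*r^4*dP / (8*mu*L)
r = 0.0035 m, L = 0.41 m
dP = 86 mmHg = 11465.692 Pa
Q = 3.3632e-04 m^3/s


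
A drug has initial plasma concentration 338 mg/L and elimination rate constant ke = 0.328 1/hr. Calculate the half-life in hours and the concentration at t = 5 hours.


t_half = ln(2) / ke = 0.693147 / 0.328 = 2.113 hr
C(t) = C0 * exp(-ke*t) = 338 * exp(-0.328*5)
C(5) = 65.57 mg/L


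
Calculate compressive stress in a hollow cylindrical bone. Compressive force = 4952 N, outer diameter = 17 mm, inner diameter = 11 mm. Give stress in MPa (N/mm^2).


A = pi*(r_o^2 - r_i^2)
r_o = 8.5 mm, r_i = 5.5 mm
A = 131.947 mm^2
sigma = F/A = 4952 / 131.947
sigma = 37.53 MPa


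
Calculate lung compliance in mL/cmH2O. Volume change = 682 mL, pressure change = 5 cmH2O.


C = dV / dP
C = 682 / 5
C = 136.4 mL/cmH2O


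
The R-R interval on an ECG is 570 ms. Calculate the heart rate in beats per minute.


HR = 60 / RR_interval(s)
RR = 570 ms = 0.57 s
HR = 60 / 0.57 = 105.3 bpm


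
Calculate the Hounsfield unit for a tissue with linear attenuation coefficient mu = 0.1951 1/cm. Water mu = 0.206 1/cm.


HU = ((mu_tissue - mu_water) / mu_water) * 1000
HU = ((0.1951 - 0.206) / 0.206) * 1000
HU = -52.91


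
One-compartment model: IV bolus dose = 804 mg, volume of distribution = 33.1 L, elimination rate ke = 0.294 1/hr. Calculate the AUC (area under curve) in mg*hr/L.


C0 = Dose/Vd = 804/33.1 = 24.29 mg/L
AUC = C0/ke = 24.29/0.294
AUC = 82.62 mg*hr/L


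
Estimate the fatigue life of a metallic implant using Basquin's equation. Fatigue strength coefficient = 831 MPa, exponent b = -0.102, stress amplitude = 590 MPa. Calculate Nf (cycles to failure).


sigma_a = sigma_f' * (2Nf)^b
2Nf = (sigma_a/sigma_f')^(1/b)
2Nf = (590/831)^(1/-0.102)
2Nf = 28.729208
Nf = 14.36


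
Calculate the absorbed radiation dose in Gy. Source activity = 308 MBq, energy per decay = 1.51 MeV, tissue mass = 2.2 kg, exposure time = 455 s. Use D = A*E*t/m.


A = 308 MBq = 3.0800e+08 Bq
E = 1.51 MeV = 2.41902e-13 J
D = A*E*t/m = 3.0800e+08*2.41902e-13*455/2.2
D = 0.01541 Gy


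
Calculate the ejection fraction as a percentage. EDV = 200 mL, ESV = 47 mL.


SV = EDV - ESV = 200 - 47 = 153 mL
EF = SV/EDV * 100 = 153/200 * 100
EF = 76.5%


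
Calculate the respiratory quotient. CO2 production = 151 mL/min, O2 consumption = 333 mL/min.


RQ = VCO2 / VO2
RQ = 151 / 333
RQ = 0.4535


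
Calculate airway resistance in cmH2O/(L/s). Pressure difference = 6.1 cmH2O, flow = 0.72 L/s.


R = dP / flow
R = 6.1 / 0.72
R = 8.472 cmH2O/(L/s)


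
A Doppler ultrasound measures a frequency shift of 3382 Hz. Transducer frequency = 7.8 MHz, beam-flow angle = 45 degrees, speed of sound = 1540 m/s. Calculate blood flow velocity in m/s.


v = fd * c / (2 * f0 * cos(theta))
v = 3382 * 1540 / (2 * 7.8000e+06 * cos(45))
v = 0.4722 m/s


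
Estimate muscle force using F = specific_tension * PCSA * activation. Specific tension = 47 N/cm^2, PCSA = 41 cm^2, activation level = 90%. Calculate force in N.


F = sigma * PCSA * activation
F = 47 * 41 * 0.9
F = 1734 N


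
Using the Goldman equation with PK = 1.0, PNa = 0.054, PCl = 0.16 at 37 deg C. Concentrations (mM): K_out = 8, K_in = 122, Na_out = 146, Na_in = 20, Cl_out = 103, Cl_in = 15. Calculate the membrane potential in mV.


Vm = (RT/F)*ln((PK*Ko + PNa*Nao + PCl*Cli)/(PK*Ki + PNa*Nai + PCl*Clo))
Numer = 18.284, Denom = 139.56
Vm = -54.32 mV


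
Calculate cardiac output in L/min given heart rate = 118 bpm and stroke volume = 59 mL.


CO = HR * SV
CO = 118 * 59 / 1000
CO = 6.962 L/min


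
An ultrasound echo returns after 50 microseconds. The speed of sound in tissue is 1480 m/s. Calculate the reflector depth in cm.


depth = c * t / 2
t = 50 us = 5.0000e-05 s
depth = 1480 * 5.0000e-05 / 2
depth = 0.037 m = 3.7 cm


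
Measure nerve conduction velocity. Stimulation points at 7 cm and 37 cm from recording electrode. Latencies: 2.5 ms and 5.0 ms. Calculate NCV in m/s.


Distance = (37 - 7) / 100 = 0.3 m
dt = (5.0 - 2.5) / 1000 = 0.0025 s
NCV = dist / dt = 120 m/s


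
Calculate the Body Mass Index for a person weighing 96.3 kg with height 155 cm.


BMI = weight / height^2
height = 155 cm = 1.55 m
BMI = 96.3 / 1.55^2
BMI = 40.08 kg/m^2


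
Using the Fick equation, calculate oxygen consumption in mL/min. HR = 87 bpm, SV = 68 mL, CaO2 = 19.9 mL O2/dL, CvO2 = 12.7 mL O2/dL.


CO = HR*SV = 87*68/1000 = 5.916 L/min
a-v O2 diff = 19.9 - 12.7 = 7.2 mL/dL
VO2 = CO * (CaO2-CvO2) * 10 dL/L
VO2 = 5.916 * 7.2 * 10
VO2 = 426 mL/min


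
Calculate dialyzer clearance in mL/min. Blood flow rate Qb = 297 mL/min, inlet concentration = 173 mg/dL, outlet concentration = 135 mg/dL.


K = Qb * (Cb_in - Cb_out) / Cb_in
K = 297 * (173 - 135) / 173
K = 65.24 mL/min


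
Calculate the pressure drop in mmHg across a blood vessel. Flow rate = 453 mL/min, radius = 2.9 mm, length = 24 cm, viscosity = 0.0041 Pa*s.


dP = 8*mu*L*Q / (pi*r^4)
Q = 453 mL/min = 7.55e-06 m^3/s
dP = 267.479 Pa = 267.479 / 133.322 mmHg = 2.006 mmHg


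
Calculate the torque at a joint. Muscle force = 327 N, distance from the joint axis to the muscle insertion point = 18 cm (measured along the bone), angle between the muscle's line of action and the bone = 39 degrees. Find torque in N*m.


Torque = F * d * sin(theta)   (moment arm = d*sin(theta))
d = 18 cm = 0.18 m
Torque = 327 * 0.18 * sin(39)
Torque = 37.04 N*m


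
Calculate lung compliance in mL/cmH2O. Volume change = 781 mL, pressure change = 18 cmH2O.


C = dV / dP
C = 781 / 18
C = 43.39 mL/cmH2O


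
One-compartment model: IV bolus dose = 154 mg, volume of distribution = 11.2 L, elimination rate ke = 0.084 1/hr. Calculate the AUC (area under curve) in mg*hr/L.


C0 = Dose/Vd = 154/11.2 = 13.75 mg/L
AUC = C0/ke = 13.75/0.084
AUC = 163.7 mg*hr/L


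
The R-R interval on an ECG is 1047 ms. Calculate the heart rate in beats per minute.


HR = 60 / RR_interval(s)
RR = 1047 ms = 1.047 s
HR = 60 / 1.047 = 57.31 bpm


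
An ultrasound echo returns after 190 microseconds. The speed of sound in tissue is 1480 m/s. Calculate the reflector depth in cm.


depth = c * t / 2
t = 190 us = 1.9000e-04 s
depth = 1480 * 1.9000e-04 / 2
depth = 0.1406 m = 14.06 cm


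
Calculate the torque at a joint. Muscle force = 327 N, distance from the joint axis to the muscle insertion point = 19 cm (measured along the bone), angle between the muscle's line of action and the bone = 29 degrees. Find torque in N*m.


Torque = F * d * sin(theta)   (moment arm = d*sin(theta))
d = 19 cm = 0.19 m
Torque = 327 * 0.19 * sin(29)
Torque = 30.12 N*m


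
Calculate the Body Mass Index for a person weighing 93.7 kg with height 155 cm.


BMI = weight / height^2
height = 155 cm = 1.55 m
BMI = 93.7 / 1.55^2
BMI = 39 kg/m^2


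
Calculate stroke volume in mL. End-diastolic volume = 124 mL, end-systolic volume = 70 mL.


SV = EDV - ESV
SV = 124 - 70
SV = 54 mL


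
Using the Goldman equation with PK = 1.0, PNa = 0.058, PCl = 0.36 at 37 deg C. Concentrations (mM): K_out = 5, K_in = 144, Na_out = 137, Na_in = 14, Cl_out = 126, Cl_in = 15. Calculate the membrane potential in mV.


Vm = (RT/F)*ln((PK*Ko + PNa*Nao + PCl*Cli)/(PK*Ki + PNa*Nai + PCl*Clo))
Numer = 18.346, Denom = 190.172
Vm = -62.5 mV


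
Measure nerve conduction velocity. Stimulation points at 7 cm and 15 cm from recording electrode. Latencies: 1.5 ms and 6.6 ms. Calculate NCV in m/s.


Distance = (15 - 7) / 100 = 0.08 m
dt = (6.6 - 1.5) / 1000 = 0.0051 s
NCV = dist / dt = 15.69 m/s


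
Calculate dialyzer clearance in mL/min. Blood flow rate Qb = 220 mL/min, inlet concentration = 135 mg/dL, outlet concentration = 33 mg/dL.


K = Qb * (Cb_in - Cb_out) / Cb_in
K = 220 * (135 - 33) / 135
K = 166.2 mL/min


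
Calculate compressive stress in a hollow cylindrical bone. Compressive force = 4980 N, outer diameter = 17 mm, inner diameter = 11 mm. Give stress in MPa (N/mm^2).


A = pi*(r_o^2 - r_i^2)
r_o = 8.5 mm, r_i = 5.5 mm
A = 131.947 mm^2
sigma = F/A = 4980 / 131.947
sigma = 37.74 MPa


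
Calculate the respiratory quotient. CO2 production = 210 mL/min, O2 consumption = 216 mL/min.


RQ = VCO2 / VO2
RQ = 210 / 216
RQ = 0.9722


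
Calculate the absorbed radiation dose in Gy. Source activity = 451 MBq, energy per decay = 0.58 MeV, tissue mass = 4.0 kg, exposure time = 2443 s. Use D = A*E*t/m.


A = 451 MBq = 4.5100e+08 Bq
E = 0.58 MeV = 9.2916e-14 J
D = A*E*t/m = 4.5100e+08*9.2916e-14*2443/4.0
D = 0.02559 Gy


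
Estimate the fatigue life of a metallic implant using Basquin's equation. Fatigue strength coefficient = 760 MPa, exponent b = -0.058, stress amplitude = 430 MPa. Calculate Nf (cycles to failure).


sigma_a = sigma_f' * (2Nf)^b
2Nf = (sigma_a/sigma_f')^(1/b)
2Nf = (430/760)^(1/-0.058)
2Nf = 18389.559
Nf = 9195


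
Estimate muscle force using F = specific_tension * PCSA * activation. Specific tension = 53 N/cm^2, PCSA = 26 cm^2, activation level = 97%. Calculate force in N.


F = sigma * PCSA * activation
F = 53 * 26 * 0.97
F = 1337 N


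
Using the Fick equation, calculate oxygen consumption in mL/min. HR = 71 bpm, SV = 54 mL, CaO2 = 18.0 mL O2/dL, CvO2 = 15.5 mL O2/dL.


CO = HR*SV = 71*54/1000 = 3.834 L/min
a-v O2 diff = 18.0 - 15.5 = 2.5 mL/dL
VO2 = CO * (CaO2-CvO2) * 10 dL/L
VO2 = 3.834 * 2.5 * 10
VO2 = 95.85 mL/min


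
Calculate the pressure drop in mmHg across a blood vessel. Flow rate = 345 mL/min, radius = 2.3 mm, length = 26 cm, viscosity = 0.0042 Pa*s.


dP = 8*mu*L*Q / (pi*r^4)
Q = 345 mL/min = 5.75e-06 m^3/s
dP = 571.372 Pa = 571.372 / 133.322 mmHg = 4.286 mmHg


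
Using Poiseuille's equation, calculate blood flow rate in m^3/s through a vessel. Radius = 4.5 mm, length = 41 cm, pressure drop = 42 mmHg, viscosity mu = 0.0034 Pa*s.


Q = pi*r^4*dP / (8*mu*L)
r = 0.0045 m, L = 0.41 m
dP = 42 mmHg = 5599.524 Pa
Q = 6.4684e-04 m^3/s


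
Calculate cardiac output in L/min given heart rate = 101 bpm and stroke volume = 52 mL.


CO = HR * SV
CO = 101 * 52 / 1000
CO = 5.252 L/min


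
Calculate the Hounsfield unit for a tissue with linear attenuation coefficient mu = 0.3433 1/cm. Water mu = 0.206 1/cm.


HU = ((mu_tissue - mu_water) / mu_water) * 1000
HU = ((0.3433 - 0.206) / 0.206) * 1000
HU = 666.5


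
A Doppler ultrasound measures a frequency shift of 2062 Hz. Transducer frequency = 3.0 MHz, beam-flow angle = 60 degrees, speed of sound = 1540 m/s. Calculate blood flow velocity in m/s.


v = fd * c / (2 * f0 * cos(theta))
v = 2062 * 1540 / (2 * 3.0000e+06 * cos(60))
v = 1.058 m/s


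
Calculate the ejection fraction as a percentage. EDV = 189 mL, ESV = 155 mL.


SV = EDV - ESV = 189 - 155 = 34 mL
EF = SV/EDV * 100 = 34/189 * 100
EF = 17.99%


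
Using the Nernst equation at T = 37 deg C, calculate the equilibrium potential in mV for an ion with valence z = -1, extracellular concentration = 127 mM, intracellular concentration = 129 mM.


E = (RT/(zF)) * ln(C_out/C_in)
T = 37 + 273.15 = 310.15 K
E = (8.314 * 310.15 / (-1 * 96485)) * ln(127/129)
E = 0.4176 mV


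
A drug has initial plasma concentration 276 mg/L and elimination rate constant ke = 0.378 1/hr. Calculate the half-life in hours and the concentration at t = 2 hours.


t_half = ln(2) / ke = 0.693147 / 0.378 = 1.834 hr
C(t) = C0 * exp(-ke*t) = 276 * exp(-0.378*2)
C(2) = 129.6 mg/L


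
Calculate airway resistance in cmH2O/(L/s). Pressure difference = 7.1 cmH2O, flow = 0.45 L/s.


R = dP / flow
R = 7.1 / 0.45
R = 15.78 cmH2O/(L/s)


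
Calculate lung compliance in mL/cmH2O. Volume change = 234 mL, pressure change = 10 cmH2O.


C = dV / dP
C = 234 / 10
C = 23.4 mL/cmH2O


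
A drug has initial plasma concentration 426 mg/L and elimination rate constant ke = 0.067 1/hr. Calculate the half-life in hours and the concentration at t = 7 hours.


t_half = ln(2) / ke = 0.693147 / 0.067 = 10.35 hr
C(t) = C0 * exp(-ke*t) = 426 * exp(-0.067*7)
C(7) = 266.5 mg/L


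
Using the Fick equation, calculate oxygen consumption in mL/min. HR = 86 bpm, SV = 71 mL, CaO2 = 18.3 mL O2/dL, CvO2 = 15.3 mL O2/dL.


CO = HR*SV = 86*71/1000 = 6.106 L/min
a-v O2 diff = 18.3 - 15.3 = 3 mL/dL
VO2 = CO * (CaO2-CvO2) * 10 dL/L
VO2 = 6.106 * 3 * 10
VO2 = 183.2 mL/min


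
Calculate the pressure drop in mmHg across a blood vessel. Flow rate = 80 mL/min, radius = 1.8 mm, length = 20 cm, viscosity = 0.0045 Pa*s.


dP = 8*mu*L*Q / (pi*r^4)
Q = 80 mL/min = 1.33333e-06 m^3/s
dP = 291.092 Pa = 291.092 / 133.322 mmHg = 2.183 mmHg


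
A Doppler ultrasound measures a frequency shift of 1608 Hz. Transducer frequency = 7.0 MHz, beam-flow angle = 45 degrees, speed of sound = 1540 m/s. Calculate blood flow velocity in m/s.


v = fd * c / (2 * f0 * cos(theta))
v = 1608 * 1540 / (2 * 7.0000e+06 * cos(45))
v = 0.2501 m/s


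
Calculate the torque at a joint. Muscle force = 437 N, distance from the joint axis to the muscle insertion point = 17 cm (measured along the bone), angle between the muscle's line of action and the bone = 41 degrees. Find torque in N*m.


Torque = F * d * sin(theta)   (moment arm = d*sin(theta))
d = 17 cm = 0.17 m
Torque = 437 * 0.17 * sin(41)
Torque = 48.74 N*m


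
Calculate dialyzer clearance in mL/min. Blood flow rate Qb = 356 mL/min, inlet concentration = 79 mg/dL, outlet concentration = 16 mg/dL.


K = Qb * (Cb_in - Cb_out) / Cb_in
K = 356 * (79 - 16) / 79
K = 283.9 mL/min


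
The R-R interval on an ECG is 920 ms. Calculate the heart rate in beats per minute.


HR = 60 / RR_interval(s)
RR = 920 ms = 0.92 s
HR = 60 / 0.92 = 65.22 bpm


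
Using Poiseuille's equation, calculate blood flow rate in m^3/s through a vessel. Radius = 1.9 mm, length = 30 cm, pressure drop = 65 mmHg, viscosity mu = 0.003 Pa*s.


Q = pi*r^4*dP / (8*mu*L)
r = 0.0019 m, L = 0.3 m
dP = 65 mmHg = 8665.93 Pa
Q = 4.9277e-05 m^3/s


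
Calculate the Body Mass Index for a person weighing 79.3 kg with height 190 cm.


BMI = weight / height^2
height = 190 cm = 1.9 m
BMI = 79.3 / 1.9^2
BMI = 21.97 kg/m^2


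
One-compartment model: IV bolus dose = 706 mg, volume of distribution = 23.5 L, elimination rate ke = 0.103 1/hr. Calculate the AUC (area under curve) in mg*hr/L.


C0 = Dose/Vd = 706/23.5 = 30.0426 mg/L
AUC = C0/ke = 30.0426/0.103
AUC = 291.7 mg*hr/L


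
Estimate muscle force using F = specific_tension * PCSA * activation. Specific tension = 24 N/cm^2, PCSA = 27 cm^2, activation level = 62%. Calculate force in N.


F = sigma * PCSA * activation
F = 24 * 27 * 0.62
F = 401.8 N


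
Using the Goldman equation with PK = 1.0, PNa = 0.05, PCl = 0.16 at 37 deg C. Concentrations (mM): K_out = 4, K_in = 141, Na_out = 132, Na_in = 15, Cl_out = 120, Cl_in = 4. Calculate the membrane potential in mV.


Vm = (RT/F)*ln((PK*Ko + PNa*Nao + PCl*Cli)/(PK*Ki + PNa*Nai + PCl*Clo))
Numer = 11.24, Denom = 160.95
Vm = -71.13 mV


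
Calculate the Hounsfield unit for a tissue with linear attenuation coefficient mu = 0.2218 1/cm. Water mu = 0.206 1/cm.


HU = ((mu_tissue - mu_water) / mu_water) * 1000
HU = ((0.2218 - 0.206) / 0.206) * 1000
HU = 76.7


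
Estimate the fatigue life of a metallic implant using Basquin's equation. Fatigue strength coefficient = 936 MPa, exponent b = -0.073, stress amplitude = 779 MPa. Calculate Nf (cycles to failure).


sigma_a = sigma_f' * (2Nf)^b
2Nf = (sigma_a/sigma_f')^(1/b)
2Nf = (779/936)^(1/-0.073)
2Nf = 12.368206
Nf = 6.184


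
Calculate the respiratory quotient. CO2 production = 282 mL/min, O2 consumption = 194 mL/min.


RQ = VCO2 / VO2
RQ = 282 / 194
RQ = 1.454


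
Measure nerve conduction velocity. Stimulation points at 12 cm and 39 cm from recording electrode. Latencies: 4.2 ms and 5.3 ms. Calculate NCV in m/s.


Distance = (39 - 12) / 100 = 0.27 m
dt = (5.3 - 4.2) / 1000 = 0.0011 s
NCV = dist / dt = 245.5 m/s


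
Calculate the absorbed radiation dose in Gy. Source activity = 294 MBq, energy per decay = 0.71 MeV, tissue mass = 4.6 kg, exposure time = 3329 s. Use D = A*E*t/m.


A = 294 MBq = 2.9400e+08 Bq
E = 0.71 MeV = 1.13742e-13 J
D = A*E*t/m = 2.9400e+08*1.13742e-13*3329/4.6
D = 0.0242 Gy


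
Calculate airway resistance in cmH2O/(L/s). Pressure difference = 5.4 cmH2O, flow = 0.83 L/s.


R = dP / flow
R = 5.4 / 0.83
R = 6.506 cmH2O/(L/s)


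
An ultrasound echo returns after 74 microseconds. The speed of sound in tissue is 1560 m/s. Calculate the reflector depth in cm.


depth = c * t / 2
t = 74 us = 7.4000e-05 s
depth = 1560 * 7.4000e-05 / 2
depth = 0.05772 m = 5.772 cm


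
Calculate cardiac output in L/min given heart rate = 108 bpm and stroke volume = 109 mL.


CO = HR * SV
CO = 108 * 109 / 1000
CO = 11.77 L/min


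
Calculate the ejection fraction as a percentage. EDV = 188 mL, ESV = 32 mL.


SV = EDV - ESV = 188 - 32 = 156 mL
EF = SV/EDV * 100 = 156/188 * 100
EF = 82.98%


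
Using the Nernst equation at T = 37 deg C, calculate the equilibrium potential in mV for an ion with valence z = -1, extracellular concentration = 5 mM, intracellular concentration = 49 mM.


E = (RT/(zF)) * ln(C_out/C_in)
T = 37 + 273.15 = 310.15 K
E = (8.314 * 310.15 / (-1 * 96485)) * ln(5/49)
E = 61 mV


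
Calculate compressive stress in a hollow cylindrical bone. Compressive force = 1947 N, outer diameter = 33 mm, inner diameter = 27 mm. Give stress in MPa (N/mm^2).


A = pi*(r_o^2 - r_i^2)
r_o = 16.5 mm, r_i = 13.5 mm
A = 282.743 mm^2
sigma = F/A = 1947 / 282.743
sigma = 6.886 MPa


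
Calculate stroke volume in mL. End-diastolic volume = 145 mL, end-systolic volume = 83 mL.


SV = EDV - ESV
SV = 145 - 83
SV = 62 mL


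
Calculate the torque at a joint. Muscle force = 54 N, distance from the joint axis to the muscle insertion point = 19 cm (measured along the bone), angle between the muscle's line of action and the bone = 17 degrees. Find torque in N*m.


Torque = F * d * sin(theta)   (moment arm = d*sin(theta))
d = 19 cm = 0.19 m
Torque = 54 * 0.19 * sin(17)
Torque = 3 N*m


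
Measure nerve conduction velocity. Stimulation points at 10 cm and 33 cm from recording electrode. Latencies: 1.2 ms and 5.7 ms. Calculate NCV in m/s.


Distance = (33 - 10) / 100 = 0.23 m
dt = (5.7 - 1.2) / 1000 = 0.0045 s
NCV = dist / dt = 51.11 m/s


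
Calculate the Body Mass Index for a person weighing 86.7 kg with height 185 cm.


BMI = weight / height^2
height = 185 cm = 1.85 m
BMI = 86.7 / 1.85^2
BMI = 25.33 kg/m^2


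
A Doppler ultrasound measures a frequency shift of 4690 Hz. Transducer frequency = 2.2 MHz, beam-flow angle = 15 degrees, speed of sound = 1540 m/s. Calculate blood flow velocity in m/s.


v = fd * c / (2 * f0 * cos(theta))
v = 4690 * 1540 / (2 * 2.2000e+06 * cos(15))
v = 1.699 m/s


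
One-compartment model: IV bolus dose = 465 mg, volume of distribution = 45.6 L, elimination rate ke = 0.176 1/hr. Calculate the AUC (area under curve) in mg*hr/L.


C0 = Dose/Vd = 465/45.6 = 10.1974 mg/L
AUC = C0/ke = 10.1974/0.176
AUC = 57.94 mg*hr/L


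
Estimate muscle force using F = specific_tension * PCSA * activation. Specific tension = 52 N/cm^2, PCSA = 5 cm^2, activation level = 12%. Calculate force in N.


F = sigma * PCSA * activation
F = 52 * 5 * 0.12
F = 31.2 N


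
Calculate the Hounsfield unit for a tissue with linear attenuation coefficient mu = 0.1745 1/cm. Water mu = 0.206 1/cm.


HU = ((mu_tissue - mu_water) / mu_water) * 1000
HU = ((0.1745 - 0.206) / 0.206) * 1000
HU = -152.9


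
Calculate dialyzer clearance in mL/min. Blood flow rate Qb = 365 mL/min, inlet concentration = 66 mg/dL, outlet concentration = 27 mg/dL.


K = Qb * (Cb_in - Cb_out) / Cb_in
K = 365 * (66 - 27) / 66
K = 215.7 mL/min


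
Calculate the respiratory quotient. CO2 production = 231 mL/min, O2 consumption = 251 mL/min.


RQ = VCO2 / VO2
RQ = 231 / 251
RQ = 0.9203


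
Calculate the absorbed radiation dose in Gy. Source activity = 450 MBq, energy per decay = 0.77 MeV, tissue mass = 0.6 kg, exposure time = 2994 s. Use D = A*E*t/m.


A = 450 MBq = 4.5000e+08 Bq
E = 0.77 MeV = 1.23354e-13 J
D = A*E*t/m = 4.5000e+08*1.23354e-13*2994/0.6
D = 0.277 Gy


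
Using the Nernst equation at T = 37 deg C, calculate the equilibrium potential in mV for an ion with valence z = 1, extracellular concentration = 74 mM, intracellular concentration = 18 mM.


E = (RT/(zF)) * ln(C_out/C_in)
T = 37 + 273.15 = 310.15 K
E = (8.314 * 310.15 / (1 * 96485)) * ln(74/18)
E = 37.78 mV


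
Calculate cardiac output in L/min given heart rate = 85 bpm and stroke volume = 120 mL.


CO = HR * SV
CO = 85 * 120 / 1000
CO = 10.2 L/min


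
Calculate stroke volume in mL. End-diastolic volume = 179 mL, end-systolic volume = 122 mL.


SV = EDV - ESV
SV = 179 - 122
SV = 57 mL


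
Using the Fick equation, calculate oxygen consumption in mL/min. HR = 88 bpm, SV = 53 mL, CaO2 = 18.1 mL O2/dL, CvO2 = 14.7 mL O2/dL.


CO = HR*SV = 88*53/1000 = 4.664 L/min
a-v O2 diff = 18.1 - 14.7 = 3.4 mL/dL
VO2 = CO * (CaO2-CvO2) * 10 dL/L
VO2 = 4.664 * 3.4 * 10
VO2 = 158.6 mL/min


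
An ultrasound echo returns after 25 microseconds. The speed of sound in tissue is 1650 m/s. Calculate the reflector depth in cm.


depth = c * t / 2
t = 25 us = 2.5000e-05 s
depth = 1650 * 2.5000e-05 / 2
depth = 0.020625 m = 2.0625 cm


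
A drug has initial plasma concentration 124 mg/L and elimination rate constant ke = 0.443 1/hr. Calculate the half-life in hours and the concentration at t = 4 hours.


t_half = ln(2) / ke = 0.693147 / 0.443 = 1.565 hr
C(t) = C0 * exp(-ke*t) = 124 * exp(-0.443*4)
C(4) = 21.08 mg/L
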